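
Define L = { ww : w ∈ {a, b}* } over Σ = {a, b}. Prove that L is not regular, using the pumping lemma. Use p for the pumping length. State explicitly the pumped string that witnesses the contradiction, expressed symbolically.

a^{p+k} b^p a^p b^p

Assume L is regular; let p be its pumping constant.
Take w = a^p b^p a^p b^p = uu where u = a^pb^p; then w ∈ L and |w| = 4p ≥ p.
The pumping lemma gives a decomposition w = xyz where |xy| ≤ p and |y| ≥ 1.
Because |xy| ≤ p and w begins with p copies of a, we have y = a^k with 1 ≤ k ≤ p.
Pump with i = 2: xy^2z = a^{p+k} b^p a^p b^p, of length 4p+k. Suppose this equals vv. The string starts with a and ends with b, so v does too; thus the boundary between the two copies of v is a b→a transition. There is exactly one such transition, at position 2p+k, so |v| = 2p+k and |vv| = 4p+2k ≠ 4p+k since k ≥ 1. So xy^2z ∉ L.
Contradiction. Therefore L is not regular.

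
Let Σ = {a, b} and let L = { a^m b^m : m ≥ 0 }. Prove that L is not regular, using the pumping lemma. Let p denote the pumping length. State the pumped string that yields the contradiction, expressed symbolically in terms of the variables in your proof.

a^{p+k} b^p

Toward a contradiction, assume L is regular with pumping length p.
Choose w = a^p b^p, which is in L with |w| = 2p ≥ p.
The pumping lemma gives a decomposition w = xyz where |xy| ≤ p and |y| > 0.
Since the first p symbols of w are all a's and |xy| ≤ p, y lies entirely in the leading a-block: y = a^k for some k with 1 ≤ k ≤ p.
Pump with i = 2: xy^2z = a^{p+k} b^p. For this to lie in L we would need p = p+k, which forces k = 0. But k ≥ 1, so xy^2z ∉ L.
This is a contradiction; hence L is not regular.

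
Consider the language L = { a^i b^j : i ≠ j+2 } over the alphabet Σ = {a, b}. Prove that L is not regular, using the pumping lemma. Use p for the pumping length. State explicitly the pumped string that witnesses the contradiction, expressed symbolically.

Suppose for contradiction that L is regular, and let p be the pumping length.
Choose w = a^p b^{p+p!-2}. Since p ≠ (p+p!-2)+2 = p+p!, w ∈ L; and |w| ≥ p.
The pumping lemma gives a decomposition w = xyz where |xy| ≤ p and y is nonempty.
The first p characters of w are a's, so xy (and hence y) consists only of a's. Write y = a^k, 1 ≤ k ≤ p.
Since 1 ≤ k ≤ p, k divides p!; set t = 1 + p!/k. Then xy^t z has p + (p!/k)·k = p + p! copies of a. Now the a-count is p+p! and (b-count)+2 = (p+p!-2)+2 = p+p!, so i ≠ j+2 fails. So xy^t z = a^{p+p!} b^{p+p!-2} ∉ L.
This contradicts the pumping lemma, so L is not regular.

a^{p+p!} b^{p+p!-2}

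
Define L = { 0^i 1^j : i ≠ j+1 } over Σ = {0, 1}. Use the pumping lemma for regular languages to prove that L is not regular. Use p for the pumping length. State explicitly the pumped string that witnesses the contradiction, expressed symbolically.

0^{p+p!} 1^{p+p!-1}

Toward a contradiction, assume L is regular with pumping length p.
Choose w = 0^p 1^{p+p!-1}. Since p ≠ (p+p!-1)+1 = p+p!, w ∈ L; and |w| ≥ p.
By the pumping lemma, w = xyz with |xy| ≤ p and y is nonempty.
Since the first p symbols of w are all 0's and |xy| ≤ p, y lies entirely in the leading 0-block: y = 0^k for some k with 1 ≤ k ≤ p.
Since 1 ≤ k ≤ p, k divides p!; set t = 1 + p!/k. Then xy^t z has p + (p!/k)·k = p + p! copies of 0. Now the 0-count is p+p! and (1-count)+1 = (p+p!-1)+1 = p+p!, so i ≠ j+1 fails. So xy^t z = 0^{p+p!} 1^{p+p!-1} ∉ L.
This contradicts the pumping lemma, so L is not regular.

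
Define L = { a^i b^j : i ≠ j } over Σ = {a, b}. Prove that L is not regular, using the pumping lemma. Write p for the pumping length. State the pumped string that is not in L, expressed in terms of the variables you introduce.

Suppose for contradiction that L is regular, and let p be the pumping length.
Choose w = a^p b^{p+p!}. Since p ≠ p+p!, w ∈ L; and |w| ≥ p.
The pumping lemma gives a decomposition w = xyz where |xy| ≤ p and |y| > 0.
The first p characters of w are a's, so xy (and hence y) consists only of a's. Write y = a^k, 1 ≤ k ≤ p.
Since 1 ≤ k ≤ p, k divides p!; set t = 1 + p!/k. Then xy^t z has p + (p!/k)·k = p + p! copies of a. Now the a-count equals the b-count, so i ≠ j fails. So xy^t z = a^{p+p!} b^{p+p!} ∉ L.
This is a contradiction; hence L is not regular.

a^{p+p!} b^{p+p!}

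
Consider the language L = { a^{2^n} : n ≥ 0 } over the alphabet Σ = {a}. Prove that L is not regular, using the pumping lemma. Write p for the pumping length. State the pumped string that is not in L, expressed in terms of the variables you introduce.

a^{2^p+k}

Assume L is regular. Let p be the pumping length given by the pumping lemma.
Take w = a^{2^p} ∈ L with |w| = 2^p ≥ p.
The pumping lemma gives a decomposition w = xyz where |xy| ≤ p and |y| ≥ 1.
Then y = a^k for some k with 1 ≤ k ≤ p.
Pump with i = 2: xy^2z = a^{2^p+k}. Since 1 ≤ k ≤ p < 2^p, we have 2^p < 2^p+k < 2^{p+1}, so 2^p+k is not a power of 2. So xy^2z ∉ L.
This is a contradiction; hence L is not regular.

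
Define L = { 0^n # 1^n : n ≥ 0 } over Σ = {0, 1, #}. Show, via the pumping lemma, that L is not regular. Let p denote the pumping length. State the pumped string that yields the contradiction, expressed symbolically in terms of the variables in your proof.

Assume L is regular; let p be its pumping constant.
Take w = 0^p # 1^p ∈ L with |w| = 2p+1 ≥ p.
Write w = xyz as guaranteed by the lemma, with |xy| ≤ p and y is nonempty.
Since the first p symbols of w are all 0's and |xy| ≤ p, y lies entirely in the leading 0-block: y = 0^k for some k with 1 ≤ k ≤ p.
Pump with i = 2: xy^2z = 0^{p+k} # 1^p, which would require p+k = p. But k ≥ 1, so xy^2z ∉ L.
This contradicts the pumping lemma, so L is not regular.

0^{p+k} # 1^p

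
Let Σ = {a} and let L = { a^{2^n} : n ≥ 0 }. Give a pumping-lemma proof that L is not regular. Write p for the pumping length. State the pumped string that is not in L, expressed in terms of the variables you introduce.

Suppose for contradiction that L is regular, and let p be the pumping length.
Take w = a^{2^p} ∈ L with |w| = 2^p ≥ p.
By the pumping lemma, w = xyz with |xy| ≤ p and y is nonempty.
Then y = a^k for some k with 1 ≤ k ≤ p.
Pump with i = 2: xy^2z = a^{2^p+k}. Since 1 ≤ k ≤ p < 2^p, we have 2^p < 2^p+k < 2^{p+1}, so 2^p+k is not a power of 2. So xy^2z ∉ L.
Contradiction. Therefore L is not regular.

a^{2^p+k}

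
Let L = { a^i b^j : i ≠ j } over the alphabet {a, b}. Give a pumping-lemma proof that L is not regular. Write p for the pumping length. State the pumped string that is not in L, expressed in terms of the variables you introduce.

Suppose for contradiction that L is regular, and let p be the pumping length.
Choose w = a^p b^{p+p!}. Since p ≠ p+p!, w ∈ L; and |w| ≥ p.
The pumping lemma gives a decomposition w = xyz where |xy| ≤ p and |y| > 0.
The first p characters of w are a's, so xy (and hence y) consists only of a's. Write y = a^k, 1 ≤ k ≤ p.
Since 1 ≤ k ≤ p, k divides p!; set t = 1 + p!/k. Then xy^t z has p + (p!/k)·k = p + p! copies of a. Now the a-count equals the b-count, so i ≠ j fails. So xy^t z = a^{p+p!} b^{p+p!} ∉ L.
Contradiction. Therefore L is not regular.

a^{p+p!} b^{p+p!}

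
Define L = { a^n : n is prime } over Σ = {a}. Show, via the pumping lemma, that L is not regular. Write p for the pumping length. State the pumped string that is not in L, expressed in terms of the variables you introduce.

Assume L is regular; let p be its pumping constant.
Let q be a prime with q ≥ p+2 (infinitely many primes exist), and take w = a^q ∈ L with |w| = q ≥ p.
The pumping lemma gives a decomposition w = xyz where |xy| ≤ p and |y| ≥ 1.
Then y = a^k for some k with 1 ≤ k ≤ p.
Since 1 ≤ k ≤ p, |xz| = q-k. Pump with i = q+1: |xy^{q+1}z| = (q-k)+(q+1)k = q+qk = q(1+k), which is composite (both factors ≥ 2). So xy^{q+1}z = a^{q(1+k)} ∉ L.
This contradicts the pumping lemma, so L is not regular.

a^{q(1+k)}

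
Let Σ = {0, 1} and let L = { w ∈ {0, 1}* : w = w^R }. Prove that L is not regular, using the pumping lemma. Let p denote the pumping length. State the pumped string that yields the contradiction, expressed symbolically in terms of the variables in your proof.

0^{p+k} 1 0^p

Toward a contradiction, assume L is regular with pumping length p.
Take w = 0^p 1 0^p, a palindrome of length 2p+1 ≥ p.
The pumping lemma gives a decomposition w = xyz where |xy| ≤ p and |y| > 0.
The first p characters of w are 0's, so xy (and hence y) consists only of 0's. Write y = 0^k, 1 ≤ k ≤ p.
Pump with i = 2: xy^2z = 0^{p+k} 1 0^p. Its reverse is 0^p 1 0^{p+k}, which differs from xy^2z since k ≥ 1. So xy^2z is not a palindrome and xy^2z ∉ L.
This is a contradiction; hence L is not regular.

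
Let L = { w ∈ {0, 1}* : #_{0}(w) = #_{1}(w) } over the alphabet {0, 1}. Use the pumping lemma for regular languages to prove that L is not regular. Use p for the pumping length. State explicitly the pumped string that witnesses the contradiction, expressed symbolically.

Assume L is regular; let p be its pumping constant.
Choose w = 0^p 1^p ∈ L with |w| = 2p ≥ p.
By the pumping lemma, w = xyz with |xy| ≤ p and |y| ≥ 1.
Because |xy| ≤ p and w begins with p copies of 0, we have y = 0^k with 1 ≤ k ≤ p.
Pump with i = 2: xy^2z = 0^{p+k} 1^p has p+k occurrences of 0 but only p of 1. Since k ≥ 1 the counts differ, so xy^2z ∉ L.
This is a contradiction; hence L is not regular.

0^{p+k} 1^p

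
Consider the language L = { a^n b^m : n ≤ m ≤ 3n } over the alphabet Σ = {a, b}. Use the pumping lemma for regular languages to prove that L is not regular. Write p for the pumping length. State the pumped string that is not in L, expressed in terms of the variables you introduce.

a^{p+k} b^p

Assume L is regular. Let p be the pumping length given by the pumping lemma.
Take w = a^p b^p ∈ L (since p ≤ p ≤ 3p), with |w| = 2p ≥ p.
Write w = xyz as guaranteed by the lemma, with |xy| ≤ p and |y| ≥ 1.
Because |xy| ≤ p and w begins with p copies of a, we have y = a^k with 1 ≤ k ≤ p.
Pump with i = 2: xy^2z = a^{p+k} b^p. Now n = p+k > p = m, so the condition n ≤ m fails. Thus xy^2z ∉ L.
Contradiction. Therefore L is not regular.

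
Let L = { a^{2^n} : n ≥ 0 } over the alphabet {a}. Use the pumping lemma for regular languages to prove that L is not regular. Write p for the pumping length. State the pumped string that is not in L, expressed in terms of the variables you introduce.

Suppose for contradiction that L is regular, and let p be the pumping length.
Take w = a^{2^p} ∈ L with |w| = 2^p ≥ p.
The pumping lemma gives a decomposition w = xyz where |xy| ≤ p and |y| > 0.
Then y = a^k for some k with 1 ≤ k ≤ p.
Pump with i = 2: xy^2z = a^{2^p+k}. Since 1 ≤ k ≤ p < 2^p, we have 2^p < 2^p+k < 2^{p+1}, so 2^p+k is not a power of 2. So xy^2z ∉ L.
This is a contradiction; hence L is not regular.

a^{2^p+k}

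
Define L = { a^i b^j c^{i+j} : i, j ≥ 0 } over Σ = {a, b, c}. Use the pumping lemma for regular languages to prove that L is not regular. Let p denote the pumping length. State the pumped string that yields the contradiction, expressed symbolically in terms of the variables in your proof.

Suppose for contradiction that L is regular, and let p be the pumping length.
Take w = a^p b^p c^{2p} ∈ L (with i=j=p, i+j=2p), |w| = 4p ≥ p.
Write w = xyz as guaranteed by the lemma, with |xy| ≤ p and |y| > 0.
The first p characters of w are a's, so xy (and hence y) consists only of a's. Write y = a^k, 1 ≤ k ≤ p.
Consider xy^2z = a^{p+k} b^p c^{2p}. Now the a- and b-counts sum to 2p+k, but the c-count is 2p ≠ 2p+k. So xy^2z ∉ L.
Contradiction. Therefore L is not regular.

a^{p+k} b^p c^{2p}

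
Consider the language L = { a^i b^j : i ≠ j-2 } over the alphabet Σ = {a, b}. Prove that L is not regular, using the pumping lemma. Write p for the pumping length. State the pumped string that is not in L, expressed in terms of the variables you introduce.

a^{p+p!} b^{p+p!+2}

Assume L is regular; let p be its pumping constant.
Choose w = a^p b^{p+p!+2}. Since p ≠ (p+p!+2)-2 = p+p!, w ∈ L; and |w| ≥ p.
Write w = xyz as guaranteed by the lemma, with |xy| ≤ p and y is nonempty.
Because |xy| ≤ p and w begins with p copies of a, we have y = a^k with 1 ≤ k ≤ p.
Since 1 ≤ k ≤ p, k divides p!; set t = 1 + p!/k. Then xy^t z has p + (p!/k)·k = p + p! copies of a. Now the a-count is p+p! and (b-count)-2 = (p+p!+2)-2 = p+p!, so i ≠ j-2 fails. So xy^t z = a^{p+p!} b^{p+p!+2} ∉ L.
Contradiction. Therefore L is not regular.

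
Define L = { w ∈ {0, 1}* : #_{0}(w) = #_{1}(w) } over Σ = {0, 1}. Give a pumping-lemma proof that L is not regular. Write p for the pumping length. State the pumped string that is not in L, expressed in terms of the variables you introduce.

Assume L is regular; let p be its pumping constant.
Choose w = 0^p 1^p ∈ L with |w| = 2p ≥ p.
By the pumping lemma, w = xyz with |xy| ≤ p and |y| ≥ 1.
Because |xy| ≤ p and w begins with p copies of 0, we have y = 0^k with 1 ≤ k ≤ p.
Pump with i = 2: xy^2z = 0^{p+k} 1^p has p+k occurrences of 0 but only p of 1. Since k ≥ 1 the counts differ, so xy^2z ∉ L.
Contradiction. Therefore L is not regular.

0^{p+k} 1^p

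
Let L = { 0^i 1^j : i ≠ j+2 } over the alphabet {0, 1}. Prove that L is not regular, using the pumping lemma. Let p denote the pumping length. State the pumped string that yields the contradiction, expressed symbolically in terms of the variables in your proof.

Assume L is regular; let p be its pumping constant.
Choose w = 0^p 1^{p+p!-2}. Since p ≠ (p+p!-2)+2 = p+p!, w ∈ L; and |w| ≥ p.
By the pumping lemma, w = xyz with |xy| ≤ p and y is nonempty.
Since the first p symbols of w are all 0's and |xy| ≤ p, y lies entirely in the leading 0-block: y = 0^k for some k with 1 ≤ k ≤ p.
Since 1 ≤ k ≤ p, k divides p!; set t = 1 + p!/k. Then xy^t z has p + (p!/k)·k = p + p! copies of 0. Now the 0-count is p+p! and (1-count)+2 = (p+p!-2)+2 = p+p!, so i ≠ j+2 fails. So xy^t z = 0^{p+p!} 1^{p+p!-2} ∉ L.
Contradiction. Therefore L is not regular.

0^{p+p!} 1^{p+p!-2}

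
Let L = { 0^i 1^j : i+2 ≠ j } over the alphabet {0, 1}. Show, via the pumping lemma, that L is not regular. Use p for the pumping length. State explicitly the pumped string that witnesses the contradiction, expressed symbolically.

Assume L is regular. Let p be the pumping length given by the pumping lemma.
Choose w = 0^p 1^{p+p!+2}. Since p ≠ (p+p!+2)-2 = p+p!, w ∈ L; and |w| ≥ p.
Write w = xyz as guaranteed by the lemma, with |xy| ≤ p and |y| > 0.
The first p characters of w are 0's, so xy (and hence y) consists only of 0's. Write y = 0^k, 1 ≤ k ≤ p.
Since 1 ≤ k ≤ p, k divides p!; set t = 1 + p!/k. Then xy^t z has p + (p!/k)·k = p + p! copies of 0. Now the 0-count is p+p! and (1-count)-2 = (p+p!+2)-2 = p+p!, so i+2 ≠ j fails. So xy^t z = 0^{p+p!} 1^{p+p!+2} ∉ L.
Contradiction. Therefore L is not regular.

0^{p+p!} 1^{p+p!+2}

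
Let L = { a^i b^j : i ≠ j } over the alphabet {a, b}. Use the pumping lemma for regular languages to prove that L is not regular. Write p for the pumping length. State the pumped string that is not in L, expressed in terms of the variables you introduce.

Toward a contradiction, assume L is regular with pumping length p.
Choose w = a^p b^{p+p!}. Since p ≠ p+p!, w ∈ L; and |w| ≥ p.
Write w = xyz as guaranteed by the lemma, with |xy| ≤ p and |y| ≥ 1.
The first p characters of w are a's, so xy (and hence y) consists only of a's. Write y = a^k, 1 ≤ k ≤ p.
Since 1 ≤ k ≤ p, k divides p!; set t = 1 + p!/k. Then xy^t z has p + (p!/k)·k = p + p! copies of a. Now the a-count equals the b-count, so i ≠ j fails. So xy^t z = a^{p+p!} b^{p+p!} ∉ L.
Contradiction. Therefore L is not regular.

a^{p+p!} b^{p+p!}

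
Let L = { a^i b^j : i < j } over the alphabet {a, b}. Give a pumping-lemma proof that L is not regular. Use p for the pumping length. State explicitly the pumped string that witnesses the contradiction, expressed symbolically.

a^{p+k} b^{p+1}

Suppose for contradiction that L is regular, and let p be the pumping length.
Choose w = a^p b^{p+1} ∈ L, with |w| = 2p+1 ≥ p.
By the pumping lemma, w = xyz with |xy| ≤ p and |y| > 0.
Since the first p symbols of w are all a's and |xy| ≤ p, y lies entirely in the leading a-block: y = a^k for some k with 1 ≤ k ≤ p.
Consider xy^2z = a^{p+k} b^{p+1}. Since k ≥ 1, the a-count p+k is at least p+1, so i < j fails; thus xy^2z ∉ L.
Contradiction. Therefore L is not regular.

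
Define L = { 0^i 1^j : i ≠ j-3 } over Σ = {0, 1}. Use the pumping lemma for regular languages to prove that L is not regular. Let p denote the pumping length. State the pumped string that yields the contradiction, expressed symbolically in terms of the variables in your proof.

Assume L is regular. Let p be the pumping length given by the pumping lemma.
Choose w = 0^p 1^{p+p!+3}. Since p ≠ (p+p!+3)-3 = p+p!, w ∈ L; and |w| ≥ p.
By the pumping lemma, w = xyz with |xy| ≤ p and |y| ≥ 1.
Because |xy| ≤ p and w begins with p copies of 0, we have y = 0^k with 1 ≤ k ≤ p.
Since 1 ≤ k ≤ p, k divides p!; set t = 1 + p!/k. Then xy^t z has p + (p!/k)·k = p + p! copies of 0. Now the 0-count is p+p! and (1-count)-3 = (p+p!+3)-3 = p+p!, so i ≠ j-3 fails. So xy^t z = 0^{p+p!} 1^{p+p!+3} ∉ L.
This is a contradiction; hence L is not regular.

0^{p+p!} 1^{p+p!+3}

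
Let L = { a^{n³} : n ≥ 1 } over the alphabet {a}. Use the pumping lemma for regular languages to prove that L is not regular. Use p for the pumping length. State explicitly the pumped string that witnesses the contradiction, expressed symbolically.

a^{p³+k}

Assume L is regular; let p be its pumping constant.
Take w = a^{p³} ∈ L with |w| = p³ ≥ p.
By the pumping lemma, w = xyz with |xy| ≤ p and |y| ≥ 1.
Then y = a^k for some k with 1 ≤ k ≤ p.
Pump with i = 2: xy^2z = a^{p³+k}. Since 1 ≤ k ≤ p, p³ < p³+k ≤ p³+p < p³+3p²+3p+1 = (p+1)³, so p³+k is not a perfect cube. So xy^2z ∉ L.
This contradicts the pumping lemma, so L is not regular.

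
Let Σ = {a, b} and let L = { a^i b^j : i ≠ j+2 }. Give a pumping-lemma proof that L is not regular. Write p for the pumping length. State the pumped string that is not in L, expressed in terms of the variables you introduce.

a^{p+p!} b^{p+p!-2}

Toward a contradiction, assume L is regular with pumping length p.
Choose w = a^p b^{p+p!-2}. Since p ≠ (p+p!-2)+2 = p+p!, w ∈ L; and |w| ≥ p.
By the pumping lemma, w = xyz with |xy| ≤ p and |y| > 0.
Because |xy| ≤ p and w begins with p copies of a, we have y = a^k with 1 ≤ k ≤ p.
Since 1 ≤ k ≤ p, k divides p!; set t = 1 + p!/k. Then xy^t z has p + (p!/k)·k = p + p! copies of a. Now the a-count is p+p! and (b-count)+2 = (p+p!-2)+2 = p+p!, so i ≠ j+2 fails. So xy^t z = a^{p+p!} b^{p+p!-2} ∉ L.
Contradiction. Therefore L is not regular.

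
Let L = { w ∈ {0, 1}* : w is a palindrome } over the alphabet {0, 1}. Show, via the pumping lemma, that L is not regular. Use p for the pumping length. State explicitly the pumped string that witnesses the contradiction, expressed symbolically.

Assume L is regular; let p be its pumping constant.
Take w = 0^p 1 0^p, a palindrome of length 2p+1 ≥ p.
Write w = xyz as guaranteed by the lemma, with |xy| ≤ p and y is nonempty.
Because |xy| ≤ p and w begins with p copies of 0, we have y = 0^k with 1 ≤ k ≤ p.
Pump with i = 2: xy^2z = 0^{p+k} 1 0^p. Its reverse is 0^p 1 0^{p+k}, which differs from xy^2z since k ≥ 1. So xy^2z is not a palindrome and xy^2z ∉ L.
Contradiction. Therefore L is not regular.

0^{p+k} 1 0^p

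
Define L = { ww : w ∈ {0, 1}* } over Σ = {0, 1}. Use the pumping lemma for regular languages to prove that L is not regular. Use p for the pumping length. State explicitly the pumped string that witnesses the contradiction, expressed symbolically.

Toward a contradiction, assume L is regular with pumping length p.
Take w = 0^p 1^p 0^p 1^p = uu where u = 0^p1^p; then w ∈ L and |w| = 4p ≥ p.
The pumping lemma gives a decomposition w = xyz where |xy| ≤ p and |y| ≥ 1.
Since the first p symbols of w are all 0's and |xy| ≤ p, y lies entirely in the leading 0-block: y = 0^k for some k with 1 ≤ k ≤ p.
Pump with i = 2: xy^2z = 0^{p+k} 1^p 0^p 1^p, of length 4p+k. Suppose this equals vv. The string starts with 0 and ends with 1, so v does too; thus the boundary between the two copies of v is a 1→0 transition. There is exactly one such transition, at position 2p+k, so |v| = 2p+k and |vv| = 4p+2k ≠ 4p+k since k ≥ 1. So xy^2z ∉ L.
Contradiction. Therefore L is not regular.

0^{p+k} 1^p 0^p 1^p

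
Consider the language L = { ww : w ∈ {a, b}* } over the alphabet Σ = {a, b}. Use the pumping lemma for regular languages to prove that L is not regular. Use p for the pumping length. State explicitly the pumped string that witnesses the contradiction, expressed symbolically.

a^{p+k} b^p a^p b^p

Assume L is regular; let p be its pumping constant.
Take w = a^p b^p a^p b^p = uu where u = a^pb^p; then w ∈ L and |w| = 4p ≥ p.
The pumping lemma gives a decomposition w = xyz where |xy| ≤ p and |y| ≥ 1.
Since the first p symbols of w are all a's and |xy| ≤ p, y lies entirely in the leading a-block: y = a^k for some k with 1 ≤ k ≤ p.
Pump with i = 2: xy^2z = a^{p+k} b^p a^p b^p, of length 4p+k. Suppose this equals vv. The string starts with a and ends with b, so v does too; thus the boundary between the two copies of v is a b→a transition. There is exactly one such transition, at position 2p+k, so |v| = 2p+k and |vv| = 4p+2k ≠ 4p+k since k ≥ 1. So xy^2z ∉ L.
This contradicts the pumping lemma, so L is not regular.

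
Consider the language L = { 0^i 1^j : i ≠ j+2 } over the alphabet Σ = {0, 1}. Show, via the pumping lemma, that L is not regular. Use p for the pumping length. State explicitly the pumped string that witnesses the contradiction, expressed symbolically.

0^{p+p!} 1^{p+p!-2}

Assume L is regular; let p be its pumping constant.
Choose w = 0^p 1^{p+p!-2}. Since p ≠ (p+p!-2)+2 = p+p!, w ∈ L; and |w| ≥ p.
Write w = xyz as guaranteed by the lemma, with |xy| ≤ p and y is nonempty.
The first p characters of w are 0's, so xy (and hence y) consists only of 0's. Write y = 0^k, 1 ≤ k ≤ p.
Since 1 ≤ k ≤ p, k divides p!; set t = 1 + p!/k. Then xy^t z has p + (p!/k)·k = p + p! copies of 0. Now the 0-count is p+p! and (1-count)+2 = (p+p!-2)+2 = p+p!, so i ≠ j+2 fails. So xy^t z = 0^{p+p!} 1^{p+p!-2} ∉ L.
This contradicts the pumping lemma, so L is not regular.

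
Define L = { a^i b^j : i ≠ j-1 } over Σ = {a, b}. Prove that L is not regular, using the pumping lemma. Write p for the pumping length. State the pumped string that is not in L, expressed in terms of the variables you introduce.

Assume L is regular. Let p be the pumping length given by the pumping lemma.
Choose w = a^p b^{p+p!+1}. Since p ≠ (p+p!+1)-1 = p+p!, w ∈ L; and |w| ≥ p.
By the pumping lemma, w = xyz with |xy| ≤ p and |y| ≥ 1.
Since the first p symbols of w are all a's and |xy| ≤ p, y lies entirely in the leading a-block: y = a^k for some k with 1 ≤ k ≤ p.
Since 1 ≤ k ≤ p, k divides p!; set t = 1 + p!/k. Then xy^t z has p + (p!/k)·k = p + p! copies of a. Now the a-count is p+p! and (b-count)-1 = (p+p!+1)-1 = p+p!, so i ≠ j-1 fails. So xy^t z = a^{p+p!} b^{p+p!+1} ∉ L.
This contradicts the pumping lemma, so L is not regular.

a^{p+p!} b^{p+p!+1}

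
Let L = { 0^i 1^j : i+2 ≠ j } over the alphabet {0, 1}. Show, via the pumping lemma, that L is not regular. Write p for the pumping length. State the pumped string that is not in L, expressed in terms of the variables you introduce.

Suppose for contradiction that L is regular, and let p be the pumping length.
Choose w = 0^p 1^{p+p!+2}. Since p ≠ (p+p!+2)-2 = p+p!, w ∈ L; and |w| ≥ p.
The pumping lemma gives a decomposition w = xyz where |xy| ≤ p and y is nonempty.
Because |xy| ≤ p and w begins with p copies of 0, we have y = 0^k with 1 ≤ k ≤ p.
Since 1 ≤ k ≤ p, k divides p!; set t = 1 + p!/k. Then xy^t z has p + (p!/k)·k = p + p! copies of 0. Now the 0-count is p+p! and (1-count)-2 = (p+p!+2)-2 = p+p!, so i+2 ≠ j fails. So xy^t z = 0^{p+p!} 1^{p+p!+2} ∉ L.
Contradiction. Therefore L is not regular.

0^{p+p!} 1^{p+p!+2}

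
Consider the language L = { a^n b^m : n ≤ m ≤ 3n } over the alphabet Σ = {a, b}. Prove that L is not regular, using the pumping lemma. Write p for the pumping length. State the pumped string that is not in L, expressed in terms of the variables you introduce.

a^{p+k} b^p

Suppose for contradiction that L is regular, and let p be the pumping length.
Take w = a^p b^p ∈ L (since p ≤ p ≤ 3p), with |w| = 2p ≥ p.
By the pumping lemma, w = xyz with |xy| ≤ p and |y| > 0.
Since the first p symbols of w are all a's and |xy| ≤ p, y lies entirely in the leading a-block: y = a^k for some k with 1 ≤ k ≤ p.
Pump with i = 2: xy^2z = a^{p+k} b^p. Now n = p+k > p = m, so the condition n ≤ m fails. Thus xy^2z ∉ L.
Contradiction. Therefore L is not regular.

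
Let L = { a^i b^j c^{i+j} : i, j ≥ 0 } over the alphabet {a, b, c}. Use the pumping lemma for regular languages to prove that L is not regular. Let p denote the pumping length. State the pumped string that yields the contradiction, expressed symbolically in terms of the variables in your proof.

a^{p+k} b^p c^{2p}

Toward a contradiction, assume L is regular with pumping length p.
Take w = a^p b^p c^{2p} ∈ L (with i=j=p, i+j=2p), |w| = 4p ≥ p.
By the pumping lemma, w = xyz with |xy| ≤ p and |y| ≥ 1.
The first p characters of w are a's, so xy (and hence y) consists only of a's. Write y = a^k, 1 ≤ k ≤ p.
Consider xy^2z = a^{p+k} b^p c^{2p}. Now the a- and b-counts sum to 2p+k, but the c-count is 2p ≠ 2p+k. So xy^2z ∉ L.
Contradiction. Therefore L is not regular.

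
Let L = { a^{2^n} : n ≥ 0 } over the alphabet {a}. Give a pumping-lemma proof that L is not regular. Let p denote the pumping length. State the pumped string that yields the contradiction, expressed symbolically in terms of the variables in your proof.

a^{2^p+k}

Toward a contradiction, assume L is regular with pumping length p.
Take w = a^{2^p} ∈ L with |w| = 2^p ≥ p.
The pumping lemma gives a decomposition w = xyz where |xy| ≤ p and |y| ≥ 1.
Then y = a^k for some k with 1 ≤ k ≤ p.
Pump with i = 2: xy^2z = a^{2^p+k}. Since 1 ≤ k ≤ p < 2^p, we have 2^p < 2^p+k < 2^{p+1}, so 2^p+k is not a power of 2. So xy^2z ∉ L.
This contradicts the pumping lemma, so L is not regular.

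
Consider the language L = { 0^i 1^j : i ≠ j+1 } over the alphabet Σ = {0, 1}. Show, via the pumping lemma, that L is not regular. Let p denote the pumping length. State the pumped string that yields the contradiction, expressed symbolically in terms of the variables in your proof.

0^{p+p!} 1^{p+p!-1}

Suppose for contradiction that L is regular, and let p be the pumping length.
Choose w = 0^p 1^{p+p!-1}. Since p ≠ (p+p!-1)+1 = p+p!, w ∈ L; and |w| ≥ p.
Write w = xyz as guaranteed by the lemma, with |xy| ≤ p and y is nonempty.
Because |xy| ≤ p and w begins with p copies of 0, we have y = 0^k with 1 ≤ k ≤ p.
Since 1 ≤ k ≤ p, k divides p!; set t = 1 + p!/k. Then xy^t z has p + (p!/k)·k = p + p! copies of 0. Now the 0-count is p+p! and (1-count)+1 = (p+p!-1)+1 = p+p!, so i ≠ j+1 fails. So xy^t z = 0^{p+p!} 1^{p+p!-1} ∉ L.
This contradicts the pumping lemma, so L is not regular.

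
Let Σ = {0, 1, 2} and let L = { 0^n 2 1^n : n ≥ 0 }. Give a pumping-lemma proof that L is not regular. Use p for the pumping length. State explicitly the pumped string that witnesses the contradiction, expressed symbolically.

0^{p+k} 2 1^p

Toward a contradiction, assume L is regular with pumping length p.
Take w = 0^p 2 1^p ∈ L with |w| = 2p+1 ≥ p.
Write w = xyz as guaranteed by the lemma, with |xy| ≤ p and |y| > 0.
Because |xy| ≤ p and w begins with p copies of 0, we have y = 0^k with 1 ≤ k ≤ p.
Pump with i = 2: xy^2z = 0^{p+k} 2 1^p, which would require p+k = p. But k ≥ 1, so xy^2z ∉ L.
This contradicts the pumping lemma, so L is not regular.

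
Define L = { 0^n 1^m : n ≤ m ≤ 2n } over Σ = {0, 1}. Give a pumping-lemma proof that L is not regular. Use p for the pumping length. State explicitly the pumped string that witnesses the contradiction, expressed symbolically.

Toward a contradiction, assume L is regular with pumping length p.
Take w = 0^p 1^p ∈ L (since p ≤ p ≤ 2p), with |w| = 2p ≥ p.
The pumping lemma gives a decomposition w = xyz where |xy| ≤ p and y is nonempty.
Because |xy| ≤ p and w begins with p copies of 0, we have y = 0^k with 1 ≤ k ≤ p.
Pump with i = 2: xy^2z = 0^{p+k} 1^p. Now n = p+k > p = m, so the condition n ≤ m fails. Thus xy^2z ∉ L.
Contradiction. Therefore L is not regular.

0^{p+k} 1^p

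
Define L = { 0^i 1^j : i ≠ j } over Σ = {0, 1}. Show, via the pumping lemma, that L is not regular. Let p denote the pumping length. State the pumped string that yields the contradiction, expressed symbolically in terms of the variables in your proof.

0^{p+p!} 1^{p+p!}

Toward a contradiction, assume L is regular with pumping length p.
Choose w = 0^p 1^{p+p!}. Since p ≠ p+p!, w ∈ L; and |w| ≥ p.
The pumping lemma gives a decomposition w = xyz where |xy| ≤ p and |y| > 0.
Because |xy| ≤ p and w begins with p copies of 0, we have y = 0^k with 1 ≤ k ≤ p.
Since 1 ≤ k ≤ p, k divides p!; set t = 1 + p!/k. Then xy^t z has p + (p!/k)·k = p + p! copies of 0. Now the 0-count equals the 1-count, so i ≠ j fails. So xy^t z = 0^{p+p!} 1^{p+p!} ∉ L.
This is a contradiction; hence L is not regular.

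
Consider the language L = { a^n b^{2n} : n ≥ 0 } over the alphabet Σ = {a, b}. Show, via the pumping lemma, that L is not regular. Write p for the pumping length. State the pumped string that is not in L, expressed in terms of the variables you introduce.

Toward a contradiction, assume L is regular with pumping length p.
Take w = a^p b^{2p}. Then w ∈ L and |w| = 3p ≥ p.
By the pumping lemma, w = xyz with |xy| ≤ p and |y| ≥ 1.
Because |xy| ≤ p and w begins with p copies of a, we have y = a^k with 1 ≤ k ≤ p.
Pump with i = 2: xy^2z = a^{p+k} b^{2p}. For this to lie in L we would need 2p = 2(p+k), which forces k = 0. But k ≥ 1, so xy^2z ∉ L.
Contradiction. Therefore L is not regular.

a^{p+k} b^{2p}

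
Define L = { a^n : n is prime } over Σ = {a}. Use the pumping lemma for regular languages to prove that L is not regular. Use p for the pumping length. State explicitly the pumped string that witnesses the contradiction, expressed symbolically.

Suppose for contradiction that L is regular, and let p be the pumping length.
Let q be a prime with q ≥ p+2 (infinitely many primes exist), and take w = a^q ∈ L with |w| = q ≥ p.
By the pumping lemma, w = xyz with |xy| ≤ p and |y| > 0.
Then y = a^k for some k with 1 ≤ k ≤ p.
Since 1 ≤ k ≤ p, |xz| = q-k. Pump with i = q+1: |xy^{q+1}z| = (q-k)+(q+1)k = q+qk = q(1+k), which is composite (both factors ≥ 2). So xy^{q+1}z = a^{q(1+k)} ∉ L.
This is a contradiction; hence L is not regular.

a^{q(1+k)}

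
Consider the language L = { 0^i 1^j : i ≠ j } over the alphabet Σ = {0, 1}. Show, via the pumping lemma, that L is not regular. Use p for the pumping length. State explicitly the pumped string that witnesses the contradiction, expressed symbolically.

Assume L is regular. Let p be the pumping length given by the pumping lemma.
Choose w = 0^p 1^{p+p!}. Since p ≠ p+p!, w ∈ L; and |w| ≥ p.
Write w = xyz as guaranteed by the lemma, with |xy| ≤ p and |y| > 0.
The first p characters of w are 0's, so xy (and hence y) consists only of 0's. Write y = 0^k, 1 ≤ k ≤ p.
Since 1 ≤ k ≤ p, k divides p!; set t = 1 + p!/k. Then xy^t z has p + (p!/k)·k = p + p! copies of 0. Now the 0-count equals the 1-count, so i ≠ j fails. So xy^t z = 0^{p+p!} 1^{p+p!} ∉ L.
This contradicts the pumping lemma, so L is not regular.

0^{p+p!} 1^{p+p!}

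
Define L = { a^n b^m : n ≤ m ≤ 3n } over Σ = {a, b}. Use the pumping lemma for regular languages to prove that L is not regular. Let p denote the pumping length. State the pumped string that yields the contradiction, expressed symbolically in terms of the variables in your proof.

a^{p+k} b^p

Assume L is regular. Let p be the pumping length given by the pumping lemma.
Take w = a^p b^p ∈ L (since p ≤ p ≤ 3p), with |w| = 2p ≥ p.
The pumping lemma gives a decomposition w = xyz where |xy| ≤ p and |y| > 0.
The first p characters of w are a's, so xy (and hence y) consists only of a's. Write y = a^k, 1 ≤ k ≤ p.
Pump with i = 2: xy^2z = a^{p+k} b^p. Now n = p+k > p = m, so the condition n ≤ m fails. Thus xy^2z ∉ L.
This is a contradiction; hence L is not regular.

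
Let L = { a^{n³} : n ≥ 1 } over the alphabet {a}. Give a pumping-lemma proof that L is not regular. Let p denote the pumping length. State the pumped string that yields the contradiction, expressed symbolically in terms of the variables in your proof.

a^{p³+k}

Assume L is regular; let p be its pumping constant.
Take w = a^{p³} ∈ L with |w| = p³ ≥ p.
By the pumping lemma, w = xyz with |xy| ≤ p and |y| > 0.
Then y = a^k for some k with 1 ≤ k ≤ p.
Pump with i = 2: xy^2z = a^{p³+k}. Since 1 ≤ k ≤ p, p³ < p³+k ≤ p³+p < p³+3p²+3p+1 = (p+1)³, so p³+k is not a perfect cube. So xy^2z ∉ L.
This contradicts the pumping lemma, so L is not regular.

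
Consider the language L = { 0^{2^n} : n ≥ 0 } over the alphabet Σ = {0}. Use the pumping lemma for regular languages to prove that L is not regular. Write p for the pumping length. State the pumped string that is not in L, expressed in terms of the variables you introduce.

Assume L is regular. Let p be the pumping length given by the pumping lemma.
Take w = 0^{2^p} ∈ L with |w| = 2^p ≥ p.
By the pumping lemma, w = xyz with |xy| ≤ p and |y| > 0.
Then y = 0^k for some k with 1 ≤ k ≤ p.
Pump with i = 2: xy^2z = 0^{2^p+k}. Since 1 ≤ k ≤ p < 2^p, we have 2^p < 2^p+k < 2^{p+1}, so 2^p+k is not a power of 2. So xy^2z ∉ L.
This is a contradiction; hence L is not regular.

0^{2^p+k}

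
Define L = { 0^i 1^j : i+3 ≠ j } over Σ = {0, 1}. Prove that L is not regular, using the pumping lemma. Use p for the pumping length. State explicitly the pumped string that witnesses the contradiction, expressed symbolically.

0^{p+p!} 1^{p+p!+3}

Assume L is regular; let p be its pumping constant.
Choose w = 0^p 1^{p+p!+3}. Since p ≠ (p+p!+3)-3 = p+p!, w ∈ L; and |w| ≥ p.
Write w = xyz as guaranteed by the lemma, with |xy| ≤ p and y is nonempty.
Because |xy| ≤ p and w begins with p copies of 0, we have y = 0^k with 1 ≤ k ≤ p.
Since 1 ≤ k ≤ p, k divides p!; set t = 1 + p!/k. Then xy^t z has p + (p!/k)·k = p + p! copies of 0. Now the 0-count is p+p! and (1-count)-3 = (p+p!+3)-3 = p+p!, so i+3 ≠ j fails. So xy^t z = 0^{p+p!} 1^{p+p!+3} ∉ L.
This is a contradiction; hence L is not regular.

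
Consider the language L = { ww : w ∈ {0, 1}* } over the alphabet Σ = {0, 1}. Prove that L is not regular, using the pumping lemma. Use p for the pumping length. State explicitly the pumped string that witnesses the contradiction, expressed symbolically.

0^{p+k} 1^p 0^p 1^p

Assume L is regular. Let p be the pumping length given by the pumping lemma.
Take w = 0^p 1^p 0^p 1^p = uu where u = 0^p1^p; then w ∈ L and |w| = 4p ≥ p.
The pumping lemma gives a decomposition w = xyz where |xy| ≤ p and y is nonempty.
Since the first p symbols of w are all 0's and |xy| ≤ p, y lies entirely in the leading 0-block: y = 0^k for some k with 1 ≤ k ≤ p.
Pump with i = 2: xy^2z = 0^{p+k} 1^p 0^p 1^p, of length 4p+k. Suppose this equals vv. The string starts with 0 and ends with 1, so v does too; thus the boundary between the two copies of v is a 1→0 transition. There is exactly one such transition, at position 2p+k, so |v| = 2p+k and |vv| = 4p+2k ≠ 4p+k since k ≥ 1. So xy^2z ∉ L.
This is a contradiction; hence L is not regular.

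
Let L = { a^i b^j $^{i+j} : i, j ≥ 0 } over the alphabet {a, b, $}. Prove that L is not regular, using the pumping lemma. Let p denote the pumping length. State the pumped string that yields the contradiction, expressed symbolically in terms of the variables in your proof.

Suppose for contradiction that L is regular, and let p be the pumping length.
Take w = a^p b^p $^{2p} ∈ L (with i=j=p, i+j=2p), |w| = 4p ≥ p.
The pumping lemma gives a decomposition w = xyz where |xy| ≤ p and y is nonempty.
The first p characters of w are a's, so xy (and hence y) consists only of a's. Write y = a^k, 1 ≤ k ≤ p.
Consider xy^2z = a^{p+k} b^p $^{2p}. Now the a- and b-counts sum to 2p+k, but the $-count is 2p ≠ 2p+k. So xy^2z ∉ L.
This is a contradiction; hence L is not regular.

a^{p+k} b^p $^{2p}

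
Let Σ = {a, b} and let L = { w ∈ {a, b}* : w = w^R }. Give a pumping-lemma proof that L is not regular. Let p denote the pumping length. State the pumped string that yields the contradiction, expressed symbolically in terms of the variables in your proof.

a^{p+k} b a^p

Assume L is regular; let p be its pumping constant.
Take w = a^p b a^p, a palindrome of length 2p+1 ≥ p.
Write w = xyz as guaranteed by the lemma, with |xy| ≤ p and |y| ≥ 1.
The first p characters of w are a's, so xy (and hence y) consists only of a's. Write y = a^k, 1 ≤ k ≤ p.
Pump with i = 2: xy^2z = a^{p+k} b a^p. Its reverse is a^p b a^{p+k}, which differs from xy^2z since k ≥ 1. So xy^2z is not a palindrome and xy^2z ∉ L.
Contradiction. Therefore L is not regular.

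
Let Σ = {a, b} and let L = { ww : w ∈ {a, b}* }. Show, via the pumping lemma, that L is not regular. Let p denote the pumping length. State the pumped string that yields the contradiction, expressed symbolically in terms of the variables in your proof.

Suppose for contradiction that L is regular, and let p be the pumping length.
Take w = a^p b^p a^p b^p = uu where u = a^pb^p; then w ∈ L and |w| = 4p ≥ p.
The pumping lemma gives a decomposition w = xyz where |xy| ≤ p and |y| > 0.
Since the first p symbols of w are all a's and |xy| ≤ p, y lies entirely in the leading a-block: y = a^k for some k with 1 ≤ k ≤ p.
Pump with i = 2: xy^2z = a^{p+k} b^p a^p b^p, of length 4p+k. Suppose this equals vv. The string starts with a and ends with b, so v does too; thus the boundary between the two copies of v is a b→a transition. There is exactly one such transition, at position 2p+k, so |v| = 2p+k and |vv| = 4p+2k ≠ 4p+k since k ≥ 1. So xy^2z ∉ L.
This contradicts the pumping lemma, so L is not regular.

a^{p+k} b^p a^p b^p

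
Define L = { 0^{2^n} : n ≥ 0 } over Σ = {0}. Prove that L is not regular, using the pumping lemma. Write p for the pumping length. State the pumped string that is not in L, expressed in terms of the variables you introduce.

0^{2^p+k}

Suppose for contradiction that L is regular, and let p be the pumping length.
Take w = 0^{2^p} ∈ L with |w| = 2^p ≥ p.
The pumping lemma gives a decomposition w = xyz where |xy| ≤ p and y is nonempty.
Then y = 0^k for some k with 1 ≤ k ≤ p.
Pump with i = 2: xy^2z = 0^{2^p+k}. Since 1 ≤ k ≤ p < 2^p, we have 2^p < 2^p+k < 2^{p+1}, so 2^p+k is not a power of 2. So xy^2z ∉ L.
This is a contradiction; hence L is not regular.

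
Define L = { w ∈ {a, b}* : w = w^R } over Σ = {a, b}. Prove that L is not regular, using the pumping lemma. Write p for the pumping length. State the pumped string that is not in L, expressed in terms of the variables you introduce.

a^{p+k} b a^p

Assume L is regular; let p be its pumping constant.
Take w = a^p b a^p, a palindrome of length 2p+1 ≥ p.
The pumping lemma gives a decomposition w = xyz where |xy| ≤ p and y is nonempty.
The first p characters of w are a's, so xy (and hence y) consists only of a's. Write y = a^k, 1 ≤ k ≤ p.
Pump with i = 2: xy^2z = a^{p+k} b a^p. Its reverse is a^p b a^{p+k}, which differs from xy^2z since k ≥ 1. So xy^2z is not a palindrome and xy^2z ∉ L.
Contradiction. Therefore L is not regular.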